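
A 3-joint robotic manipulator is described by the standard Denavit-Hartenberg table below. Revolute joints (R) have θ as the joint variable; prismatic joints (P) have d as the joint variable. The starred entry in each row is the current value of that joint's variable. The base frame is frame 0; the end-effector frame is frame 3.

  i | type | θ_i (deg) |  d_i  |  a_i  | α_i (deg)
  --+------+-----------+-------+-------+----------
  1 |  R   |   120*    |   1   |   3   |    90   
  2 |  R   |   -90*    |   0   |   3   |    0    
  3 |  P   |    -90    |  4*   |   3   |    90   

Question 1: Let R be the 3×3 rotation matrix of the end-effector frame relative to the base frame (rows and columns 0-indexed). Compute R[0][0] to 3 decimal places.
0.500

End-effector x-axis (col 0 of R) = (0.5000,-0.8660,-0.0000)
R[0][0] = 0.5000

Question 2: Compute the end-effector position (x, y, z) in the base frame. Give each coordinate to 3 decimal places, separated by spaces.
after link 1: o_1 = (-1.5000, 2.5981, 1.0000)
after link 2: o_2 = (-1.5000, 2.5981, -2.0000)
after link 3: o_3 = (3.4641, 2.0000, -2.0000)

3.464 2.000 -2.000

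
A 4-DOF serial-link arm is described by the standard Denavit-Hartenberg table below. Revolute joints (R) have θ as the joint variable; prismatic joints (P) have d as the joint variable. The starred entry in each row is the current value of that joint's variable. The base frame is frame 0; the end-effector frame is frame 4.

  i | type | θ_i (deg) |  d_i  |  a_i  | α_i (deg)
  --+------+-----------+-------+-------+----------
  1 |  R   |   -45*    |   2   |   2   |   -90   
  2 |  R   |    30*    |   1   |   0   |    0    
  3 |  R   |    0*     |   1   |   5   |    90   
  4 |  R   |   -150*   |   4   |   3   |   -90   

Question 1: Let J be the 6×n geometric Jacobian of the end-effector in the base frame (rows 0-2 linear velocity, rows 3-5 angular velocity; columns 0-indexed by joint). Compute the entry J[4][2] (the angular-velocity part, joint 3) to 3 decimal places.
0.707

axis z_2 = (0.7071,0.7071,0.0000); lever o_n−o_2 = (2.5315,-3.2386,2.2631)
cross product → J_v[:, 2] = (1.6003,-1.6003,-4.0801)
J_ω[:, 2] = z_2
entry J[4][2] = 0.7071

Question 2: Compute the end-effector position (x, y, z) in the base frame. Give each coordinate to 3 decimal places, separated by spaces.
after link 1: o_1 = (1.4142, -1.4142, 2.0000)
after link 2: o_2 = (2.1213, -0.7071, 2.0000)
after link 3: o_3 = (5.8903, -3.0619, -0.5000)
after link 4: o_4 = (4.6529, -3.9457, 4.2631)

4.653 -3.946 4.263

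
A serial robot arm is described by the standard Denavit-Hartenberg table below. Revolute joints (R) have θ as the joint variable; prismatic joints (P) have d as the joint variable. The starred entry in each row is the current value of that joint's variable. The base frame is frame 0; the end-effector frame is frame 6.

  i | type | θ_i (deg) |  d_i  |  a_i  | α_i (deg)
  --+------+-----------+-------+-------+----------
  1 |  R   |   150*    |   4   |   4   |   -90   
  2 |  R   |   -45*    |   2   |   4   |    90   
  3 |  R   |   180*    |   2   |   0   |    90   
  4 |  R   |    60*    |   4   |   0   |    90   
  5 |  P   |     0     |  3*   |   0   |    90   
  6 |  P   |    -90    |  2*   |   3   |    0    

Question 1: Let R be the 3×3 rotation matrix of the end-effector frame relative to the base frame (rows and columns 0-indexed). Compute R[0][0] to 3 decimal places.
-0.224

End-effector x-axis (col 0 of R) = (-0.2241,0.1294,0.9659)
R[0][0] = -0.2241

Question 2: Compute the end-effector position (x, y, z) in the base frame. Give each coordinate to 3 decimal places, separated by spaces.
-6.689 -0.757 8.243

after link 1: o_1 = (-3.4641, 2.0000, 4.0000)
after link 2: o_2 = (-6.9136, 1.6822, 6.8284)
after link 3: o_3 = (-5.6888, 0.9751, 8.2426)
after link 4: o_4 = (-7.6888, -2.4890, 8.2426)
after link 5: o_5 = (-7.0164, -2.8773, 5.3449)
after link 6: o_6 = (-6.6888, -0.7570, 8.2426)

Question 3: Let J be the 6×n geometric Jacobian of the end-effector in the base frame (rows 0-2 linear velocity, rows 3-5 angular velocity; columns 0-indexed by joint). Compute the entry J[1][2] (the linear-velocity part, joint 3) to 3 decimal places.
-0.707

axis z_2 = (0.6124,-0.3536,0.7071); lever o_n−o_2 = (0.2247,-2.4392,1.4142)
cross product → J_v[:, 2] = (1.2247,-0.7071,-1.4142)
J_ω[:, 2] = z_2
entry J[1][2] = -0.7071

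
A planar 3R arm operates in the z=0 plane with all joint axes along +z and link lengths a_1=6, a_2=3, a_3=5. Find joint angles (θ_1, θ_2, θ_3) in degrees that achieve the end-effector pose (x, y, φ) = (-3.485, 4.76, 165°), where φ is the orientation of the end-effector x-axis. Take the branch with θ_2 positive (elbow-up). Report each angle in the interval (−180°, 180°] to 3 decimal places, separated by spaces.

wrist centre = target − a_3·(cos φ, sin φ) = (1.3446, 3.4659)
cos θ_2 = (13.8205−6²−3²)/(2·6·3) = -0.8661; θ_2 = 150.0082° (elbow-up)
β = atan2(3.4659,1.3446) = 68.7958°; ψ = atan2(1.4996,3.4017) = 23.7901°
θ_1 = β − ψ = 45.0057°
θ_3 = φ − θ_1 − θ_2 = -30.0139° (wrapped to (-180°,180°])

45.006 150.008 -30.014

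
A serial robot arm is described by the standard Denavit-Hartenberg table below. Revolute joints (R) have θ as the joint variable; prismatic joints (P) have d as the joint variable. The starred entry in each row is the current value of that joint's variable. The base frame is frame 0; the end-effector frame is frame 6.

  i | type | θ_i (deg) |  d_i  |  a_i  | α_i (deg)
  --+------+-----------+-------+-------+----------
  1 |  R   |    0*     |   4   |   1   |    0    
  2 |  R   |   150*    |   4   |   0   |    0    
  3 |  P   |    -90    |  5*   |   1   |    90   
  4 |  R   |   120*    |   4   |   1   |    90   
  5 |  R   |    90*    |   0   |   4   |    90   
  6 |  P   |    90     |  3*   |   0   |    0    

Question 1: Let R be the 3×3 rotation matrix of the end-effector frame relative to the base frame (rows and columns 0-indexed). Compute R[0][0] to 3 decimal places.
0.433

End-effector x-axis (col 0 of R) = (0.4330,0.7500,0.5000)
R[0][0] = 0.4330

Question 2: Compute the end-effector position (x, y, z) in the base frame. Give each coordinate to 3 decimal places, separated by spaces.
7.428 -4.866 16.464

after link 1: o_1 = (1.0000, 0.0000, 4.0000)
after link 2: o_2 = (1.0000, 0.0000, 8.0000)
after link 3: o_3 = (1.5000, 0.8660, 13.0000)
after link 4: o_4 = (4.7141, -1.5670, 13.8660)
after link 5: o_5 = (8.1782, -3.5670, 13.8660)
after link 6: o_6 = (7.4282, -4.8660, 16.4641)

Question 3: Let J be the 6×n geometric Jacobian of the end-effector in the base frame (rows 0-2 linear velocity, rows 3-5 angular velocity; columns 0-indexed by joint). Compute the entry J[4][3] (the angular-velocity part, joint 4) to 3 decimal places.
-0.500

axis z_3 = (0.8660,-0.5000,0.0000); lever o_n−o_3 = (5.9282,-5.7321,3.4641)
cross product → J_v[:, 3] = (-1.7321,-3.0000,-2.0000)
J_ω[:, 3] = z_3
entry J[4][3] = -0.5000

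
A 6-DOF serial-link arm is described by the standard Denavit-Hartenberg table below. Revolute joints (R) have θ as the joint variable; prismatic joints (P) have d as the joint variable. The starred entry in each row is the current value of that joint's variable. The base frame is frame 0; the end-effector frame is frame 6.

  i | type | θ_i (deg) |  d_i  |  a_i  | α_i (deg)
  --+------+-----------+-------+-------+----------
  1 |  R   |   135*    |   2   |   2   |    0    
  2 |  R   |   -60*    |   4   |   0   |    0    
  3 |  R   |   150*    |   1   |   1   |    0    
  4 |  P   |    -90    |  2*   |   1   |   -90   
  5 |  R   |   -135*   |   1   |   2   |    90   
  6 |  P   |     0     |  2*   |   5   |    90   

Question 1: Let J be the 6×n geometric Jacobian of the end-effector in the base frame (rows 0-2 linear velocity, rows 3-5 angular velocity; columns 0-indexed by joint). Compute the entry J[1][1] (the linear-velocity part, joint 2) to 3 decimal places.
axis z_1 = (0.0000,0.0000,1.0000); lever o_n−o_1 = (2.3787,-5.2071,10.5355)
cross product → J_v[:, 1] = (5.2071,2.3787,-0.0000)
J_ω[:, 1] = z_1
entry J[1][1] = 2.3787

2.379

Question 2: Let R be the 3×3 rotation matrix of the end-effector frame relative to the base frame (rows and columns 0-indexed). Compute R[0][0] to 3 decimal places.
End-effector x-axis (col 0 of R) = (0.5000,-0.5000,0.7071)
R[0][0] = 0.5000

0.500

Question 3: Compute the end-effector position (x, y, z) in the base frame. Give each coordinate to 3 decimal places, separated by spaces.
after link 1: o_1 = (-1.4142, 1.4142, 2.0000)
after link 2: o_2 = (-1.4142, 1.4142, 6.0000)
after link 3: o_3 = (-2.1213, 0.7071, 7.0000)
after link 4: o_4 = (-2.8284, 1.4142, 9.0000)
after link 5: o_5 = (-2.5355, -0.2929, 10.4142)
after link 6: o_6 = (0.9645, -3.7929, 12.5355)

0.964 -3.793 12.536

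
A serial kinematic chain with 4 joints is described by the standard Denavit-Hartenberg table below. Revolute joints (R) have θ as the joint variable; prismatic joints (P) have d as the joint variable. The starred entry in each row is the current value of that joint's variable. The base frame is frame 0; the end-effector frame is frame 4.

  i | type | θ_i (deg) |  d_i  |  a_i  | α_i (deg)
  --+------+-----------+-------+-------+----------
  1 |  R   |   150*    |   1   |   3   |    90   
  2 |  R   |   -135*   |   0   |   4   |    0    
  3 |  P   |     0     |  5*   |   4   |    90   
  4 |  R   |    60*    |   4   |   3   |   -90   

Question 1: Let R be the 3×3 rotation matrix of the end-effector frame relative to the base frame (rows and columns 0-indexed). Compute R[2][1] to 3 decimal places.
-0.707

End-effector y-axis (col 1 of R) = (-0.6124,0.3536,-0.7071)
R[2][1] = -0.7071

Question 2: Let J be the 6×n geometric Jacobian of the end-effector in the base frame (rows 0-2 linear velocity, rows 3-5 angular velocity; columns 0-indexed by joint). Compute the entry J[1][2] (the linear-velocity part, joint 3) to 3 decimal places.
0.866

prismatic axis z_2 = (0.5000,0.8660,0.0000)
J_v[:, 2] = z_2; J_ω[:, 2] = (0,0,0)
entry J[1][2] = 0.8660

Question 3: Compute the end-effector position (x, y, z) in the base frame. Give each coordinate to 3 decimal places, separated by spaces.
after link 1: o_1 = (-2.5981, 1.5000, 1.0000)
after link 2: o_2 = (-0.1486, 0.0858, -1.8284)
after link 3: o_3 = (4.8009, 3.0017, -4.6569)
after link 4: o_4 = (9.4680, 3.3072, -2.8891)

9.468 3.307 -2.889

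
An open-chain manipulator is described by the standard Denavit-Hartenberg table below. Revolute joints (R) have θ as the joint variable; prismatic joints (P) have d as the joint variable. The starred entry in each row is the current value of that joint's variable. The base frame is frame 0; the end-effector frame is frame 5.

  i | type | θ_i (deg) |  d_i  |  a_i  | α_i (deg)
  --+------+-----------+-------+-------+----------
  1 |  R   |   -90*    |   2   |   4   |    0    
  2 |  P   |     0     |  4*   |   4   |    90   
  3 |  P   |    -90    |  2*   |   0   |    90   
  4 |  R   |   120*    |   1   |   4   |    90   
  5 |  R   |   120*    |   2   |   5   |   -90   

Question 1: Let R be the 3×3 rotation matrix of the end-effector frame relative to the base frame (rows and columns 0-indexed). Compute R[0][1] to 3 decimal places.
End-effector y-axis (col 1 of R) = (0.5000,0.0000,0.8660)
R[0][1] = 0.5000

0.500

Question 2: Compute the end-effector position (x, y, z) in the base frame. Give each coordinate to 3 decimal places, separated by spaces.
after link 1: o_1 = (0.0000, -4.0000, 2.0000)
after link 2: o_2 = (0.0000, -8.0000, 6.0000)
after link 3: o_3 = (-2.0000, -8.0000, 6.0000)
after link 4: o_4 = (-5.4641, -7.0000, 8.0000)
after link 5: o_5 = (-4.2990, -2.6699, 5.0179)

-4.299 -2.670 5.018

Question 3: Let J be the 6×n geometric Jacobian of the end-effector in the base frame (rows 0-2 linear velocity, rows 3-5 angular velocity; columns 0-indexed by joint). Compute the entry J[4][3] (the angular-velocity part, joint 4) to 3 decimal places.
axis z_3 = (-0.0000,1.0000,-0.0000); lever o_n−o_3 = (-2.2990,5.3301,-0.9821)
cross product → J_v[:, 3] = (-0.9821,0.0000,2.2990)
J_ω[:, 3] = z_3
entry J[4][3] = 1.0000

1.000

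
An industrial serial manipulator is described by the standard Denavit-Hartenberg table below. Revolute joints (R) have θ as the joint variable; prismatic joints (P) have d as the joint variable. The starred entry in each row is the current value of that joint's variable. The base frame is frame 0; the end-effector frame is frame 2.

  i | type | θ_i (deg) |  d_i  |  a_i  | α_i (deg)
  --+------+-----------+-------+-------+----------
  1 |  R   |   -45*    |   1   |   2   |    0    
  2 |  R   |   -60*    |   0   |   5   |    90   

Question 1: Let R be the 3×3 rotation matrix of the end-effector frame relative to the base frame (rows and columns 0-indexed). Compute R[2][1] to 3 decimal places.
1.000

End-effector y-axis (col 1 of R) = (0.0000,-0.0000,1.0000)
R[2][1] = 1.0000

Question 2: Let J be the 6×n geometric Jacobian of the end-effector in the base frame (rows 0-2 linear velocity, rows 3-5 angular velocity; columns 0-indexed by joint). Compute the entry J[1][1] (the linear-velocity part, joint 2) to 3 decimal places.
-1.294

axis z_1 = (0.0000,0.0000,1.0000); lever o_n−o_1 = (-1.2941,-4.8296,0.0000)
cross product → J_v[:, 1] = (4.8296,-1.2941,0.0000)
J_ω[:, 1] = z_1
entry J[1][1] = -1.2941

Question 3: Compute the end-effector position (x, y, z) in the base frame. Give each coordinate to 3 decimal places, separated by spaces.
after link 1: o_1 = (1.4142, -1.4142, 1.0000)
after link 2: o_2 = (0.1201, -6.2438, 1.0000)

0.120 -6.244 1.000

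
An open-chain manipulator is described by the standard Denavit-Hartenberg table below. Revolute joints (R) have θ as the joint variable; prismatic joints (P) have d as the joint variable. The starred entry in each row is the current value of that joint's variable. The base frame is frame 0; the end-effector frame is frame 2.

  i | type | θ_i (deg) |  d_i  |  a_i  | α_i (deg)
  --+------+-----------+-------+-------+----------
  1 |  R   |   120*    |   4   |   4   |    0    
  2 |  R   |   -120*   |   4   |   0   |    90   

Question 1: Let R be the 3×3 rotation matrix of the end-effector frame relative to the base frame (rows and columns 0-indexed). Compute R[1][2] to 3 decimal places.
End-effector z-axis (col 2 of R) = (0.0000,-1.0000,0.0000)
R[1][2] = -1.0000

-1.000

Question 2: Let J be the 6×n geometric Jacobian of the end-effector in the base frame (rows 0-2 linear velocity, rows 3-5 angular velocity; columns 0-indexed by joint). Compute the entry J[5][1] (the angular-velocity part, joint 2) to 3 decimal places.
axis z_1 = (0.0000,0.0000,1.0000); lever o_n−o_1 = (0.0000,0.0000,4.0000)
cross product → J_v[:, 1] = (0.0000,0.0000,0.0000)
J_ω[:, 1] = z_1
entry J[5][1] = 1.0000

1.000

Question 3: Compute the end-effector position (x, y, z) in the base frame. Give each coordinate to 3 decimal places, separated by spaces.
after link 1: o_1 = (-2.0000, 3.4641, 4.0000)
after link 2: o_2 = (-2.0000, 3.4641, 8.0000)

-2.000 3.464 8.000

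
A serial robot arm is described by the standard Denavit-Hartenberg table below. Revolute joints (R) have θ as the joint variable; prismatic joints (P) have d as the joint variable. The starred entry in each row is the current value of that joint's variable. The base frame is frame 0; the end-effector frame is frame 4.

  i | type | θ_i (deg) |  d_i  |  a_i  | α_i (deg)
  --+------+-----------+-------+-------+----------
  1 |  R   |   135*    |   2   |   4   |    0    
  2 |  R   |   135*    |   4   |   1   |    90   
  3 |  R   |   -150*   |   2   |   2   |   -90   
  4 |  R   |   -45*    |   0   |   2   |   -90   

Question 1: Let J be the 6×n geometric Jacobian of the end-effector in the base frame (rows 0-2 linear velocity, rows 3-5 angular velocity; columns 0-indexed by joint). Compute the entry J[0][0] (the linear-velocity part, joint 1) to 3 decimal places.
axis z_0 = ẑ; lever o_n−o_0 = (-6.2426,4.7852,4.2929)
cross product → J_v[:, 0] = (-4.7852,-6.2426,0.0000)
J_ω[:, 0] = z_0
entry J[0][0] = -4.7852

-4.785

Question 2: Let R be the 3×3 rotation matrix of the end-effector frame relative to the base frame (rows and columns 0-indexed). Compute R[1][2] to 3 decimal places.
End-effector z-axis (col 2 of R) = (0.7071,0.6124,-0.3536)
R[1][2] = 0.6124

0.612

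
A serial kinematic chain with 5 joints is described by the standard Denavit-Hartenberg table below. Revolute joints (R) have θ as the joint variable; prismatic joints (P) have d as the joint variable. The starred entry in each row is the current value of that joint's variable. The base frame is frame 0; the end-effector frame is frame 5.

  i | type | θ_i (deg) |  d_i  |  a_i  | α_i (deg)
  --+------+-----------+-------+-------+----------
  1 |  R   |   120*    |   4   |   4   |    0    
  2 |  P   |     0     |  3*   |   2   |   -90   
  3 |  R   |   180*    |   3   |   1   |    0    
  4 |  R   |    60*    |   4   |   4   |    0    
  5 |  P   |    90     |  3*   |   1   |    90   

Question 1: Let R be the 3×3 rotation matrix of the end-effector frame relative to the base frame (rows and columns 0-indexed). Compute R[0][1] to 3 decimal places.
-0.866

End-effector y-axis (col 1 of R) = (-0.8660,-0.5000,0.0000)
R[0][1] = -0.8660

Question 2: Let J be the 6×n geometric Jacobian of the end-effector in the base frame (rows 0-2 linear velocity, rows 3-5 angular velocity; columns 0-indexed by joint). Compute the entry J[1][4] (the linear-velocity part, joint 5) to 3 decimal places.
prismatic axis z_4 = (-0.8660,-0.5000,0.0000)
J_v[:, 4] = z_4; J_ω[:, 4] = (0,0,0)
entry J[1][4] = -0.5000

-0.500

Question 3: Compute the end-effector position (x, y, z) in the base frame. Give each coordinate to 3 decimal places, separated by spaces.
-10.593 -1.652 10.964

after link 1: o_1 = (-2.0000, 3.4641, 4.0000)
after link 2: o_2 = (-3.0000, 5.1962, 7.0000)
after link 3: o_3 = (-5.0981, 2.8301, 7.0000)
after link 4: o_4 = (-7.5622, -0.9019, 10.4641)
after link 5: o_5 = (-10.5933, -1.6519, 10.9641)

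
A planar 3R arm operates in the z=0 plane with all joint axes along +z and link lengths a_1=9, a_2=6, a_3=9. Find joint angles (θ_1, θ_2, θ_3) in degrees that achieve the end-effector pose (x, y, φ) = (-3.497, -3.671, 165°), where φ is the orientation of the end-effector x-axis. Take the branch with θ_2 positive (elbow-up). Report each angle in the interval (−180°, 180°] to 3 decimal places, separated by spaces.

-90.000 119.996 135.004

wrist centre = target − a_3·(cos φ, sin φ) = (5.1963, -6.0004)
cos θ_2 = (63.0063−9²−6²)/(2·9·6) = -0.4999; θ_2 = 119.9961° (elbow-up)
β = atan2(-6.0004,5.1963) = -49.1074°; ψ = atan2(5.1964,6.0004) = 40.8928°
θ_1 = β − ψ = -90.0002°
θ_3 = φ − θ_1 − θ_2 = 135.0041° (wrapped to (-180°,180°])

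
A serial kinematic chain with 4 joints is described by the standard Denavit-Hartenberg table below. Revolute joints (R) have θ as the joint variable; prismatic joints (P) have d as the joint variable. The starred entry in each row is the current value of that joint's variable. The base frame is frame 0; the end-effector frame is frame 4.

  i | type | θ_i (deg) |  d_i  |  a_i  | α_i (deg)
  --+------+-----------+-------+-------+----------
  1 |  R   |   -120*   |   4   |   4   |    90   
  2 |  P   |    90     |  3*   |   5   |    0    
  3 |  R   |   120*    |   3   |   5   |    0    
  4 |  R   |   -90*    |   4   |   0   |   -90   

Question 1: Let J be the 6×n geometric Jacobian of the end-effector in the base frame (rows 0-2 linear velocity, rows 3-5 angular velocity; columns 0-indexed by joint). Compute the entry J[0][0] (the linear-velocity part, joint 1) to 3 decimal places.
axis z_0 = ẑ; lever o_n−o_0 = (-8.4952,5.2859,6.5000)
cross product → J_v[:, 0] = (-5.2859,-8.4952,0.0000)
J_ω[:, 0] = z_0
entry J[0][0] = -5.2859

-5.286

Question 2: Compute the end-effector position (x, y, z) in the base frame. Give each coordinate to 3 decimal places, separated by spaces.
-8.495 5.286 6.500

after link 1: o_1 = (-2.0000, -3.4641, 4.0000)
after link 2: o_2 = (-4.5981, -1.9641, 9.0000)
after link 3: o_3 = (-5.0311, 3.2859, 6.5000)
after link 4: o_4 = (-8.4952, 5.2859, 6.5000)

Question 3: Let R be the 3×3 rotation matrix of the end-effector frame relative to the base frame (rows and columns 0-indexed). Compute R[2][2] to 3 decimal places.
End-effector z-axis (col 2 of R) = (0.4330,0.7500,-0.5000)
R[2][2] = -0.5000

-0.500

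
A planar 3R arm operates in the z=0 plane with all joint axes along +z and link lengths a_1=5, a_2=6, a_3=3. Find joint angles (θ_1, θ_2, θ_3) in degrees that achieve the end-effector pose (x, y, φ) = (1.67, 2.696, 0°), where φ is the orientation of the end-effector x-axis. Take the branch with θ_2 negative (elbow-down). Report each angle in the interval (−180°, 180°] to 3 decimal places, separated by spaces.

-149.998 -150.002 -59.999

wrist centre = target − a_3·(cos φ, sin φ) = (-1.3300, 2.6960)
cos θ_2 = (9.0373−5²−6²)/(2·5·6) = -0.8660; θ_2 = -150.0022° (elbow-down)
β = atan2(2.6960,-1.3300) = 116.2582°; ψ = atan2(-2.9998,-0.1963) = -93.7434°
θ_1 = β − ψ = 210.0016°
θ_3 = φ − θ_1 − θ_2 = -59.9994° (wrapped to (-180°,180°])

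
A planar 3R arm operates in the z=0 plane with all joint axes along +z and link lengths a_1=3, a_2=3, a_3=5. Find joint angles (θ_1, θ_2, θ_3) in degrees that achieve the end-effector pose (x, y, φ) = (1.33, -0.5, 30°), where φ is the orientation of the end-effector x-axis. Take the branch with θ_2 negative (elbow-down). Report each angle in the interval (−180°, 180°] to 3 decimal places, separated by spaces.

-90.002 -89.998 -150.000

wrist centre = target − a_3·(cos φ, sin φ) = (-3.0001, -3.0000)
cos θ_2 = (18.0008−3²−3²)/(2·3·3) = 0.0000; θ_2 = -89.9976° (elbow-down)
β = atan2(-3.0000,-3.0001) = -135.0012°; ψ = atan2(-3.0000,3.0001) = -44.9988°
θ_1 = β − ψ = -90.0024°
θ_3 = φ − θ_1 − θ_2 = -150.0000° (wrapped to (-180°,180°])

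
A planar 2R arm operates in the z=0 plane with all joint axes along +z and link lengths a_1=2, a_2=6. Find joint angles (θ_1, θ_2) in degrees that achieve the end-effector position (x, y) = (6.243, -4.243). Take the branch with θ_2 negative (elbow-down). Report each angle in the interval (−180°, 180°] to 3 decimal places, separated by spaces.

-0.021 -44.975

cos θ_2 = (56.9781−2²−6²)/(2·2·6) = 0.7074; θ_2 = -44.9746° (elbow-down)
β = atan2(-4.2430,6.2430) = -34.2016°; ψ = atan2(-4.2408,6.2445) = -34.1811°
θ_1 = β − ψ = -0.0206°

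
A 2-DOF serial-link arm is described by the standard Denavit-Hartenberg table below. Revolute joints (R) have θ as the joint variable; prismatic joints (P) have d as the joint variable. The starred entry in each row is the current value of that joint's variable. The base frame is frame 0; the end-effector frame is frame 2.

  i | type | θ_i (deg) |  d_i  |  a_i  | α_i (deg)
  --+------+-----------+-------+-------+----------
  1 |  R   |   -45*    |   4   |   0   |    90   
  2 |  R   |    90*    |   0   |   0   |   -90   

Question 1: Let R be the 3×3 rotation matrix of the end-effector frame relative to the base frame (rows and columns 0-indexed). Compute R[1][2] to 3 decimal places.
0.707

End-effector z-axis (col 2 of R) = (-0.7071,0.7071,0.0000)
R[1][2] = 0.7071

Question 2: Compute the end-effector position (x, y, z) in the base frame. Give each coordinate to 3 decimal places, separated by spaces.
0.000 0.000 4.000

after link 1: o_1 = (0.0000, 0.0000, 4.0000)
after link 2: o_2 = (0.0000, 0.0000, 4.0000)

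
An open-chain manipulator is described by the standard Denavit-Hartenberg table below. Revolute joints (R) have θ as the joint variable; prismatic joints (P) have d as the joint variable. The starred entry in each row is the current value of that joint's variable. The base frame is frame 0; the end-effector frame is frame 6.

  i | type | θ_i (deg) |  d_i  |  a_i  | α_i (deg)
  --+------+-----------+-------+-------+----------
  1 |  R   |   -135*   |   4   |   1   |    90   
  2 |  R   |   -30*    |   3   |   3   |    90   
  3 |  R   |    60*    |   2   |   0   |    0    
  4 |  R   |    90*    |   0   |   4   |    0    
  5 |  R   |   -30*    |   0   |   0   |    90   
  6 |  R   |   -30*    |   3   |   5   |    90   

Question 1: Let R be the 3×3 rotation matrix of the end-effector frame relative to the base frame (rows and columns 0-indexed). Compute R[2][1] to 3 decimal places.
-0.433

End-effector y-axis (col 1 of R) = (-0.8839,-0.1768,-0.4330)
R[2][1] = -0.4330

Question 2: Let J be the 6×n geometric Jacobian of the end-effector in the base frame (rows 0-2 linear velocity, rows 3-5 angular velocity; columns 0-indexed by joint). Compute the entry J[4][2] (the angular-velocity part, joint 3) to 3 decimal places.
0.354

axis z_2 = (0.3536,0.3536,-0.8660); lever o_n−o_2 = (-3.4471,6.8059,1.9486)
cross product → J_v[:, 2] = (6.5830,2.2964,3.6250)
J_ω[:, 2] = z_2
entry J[4][2] = 0.3536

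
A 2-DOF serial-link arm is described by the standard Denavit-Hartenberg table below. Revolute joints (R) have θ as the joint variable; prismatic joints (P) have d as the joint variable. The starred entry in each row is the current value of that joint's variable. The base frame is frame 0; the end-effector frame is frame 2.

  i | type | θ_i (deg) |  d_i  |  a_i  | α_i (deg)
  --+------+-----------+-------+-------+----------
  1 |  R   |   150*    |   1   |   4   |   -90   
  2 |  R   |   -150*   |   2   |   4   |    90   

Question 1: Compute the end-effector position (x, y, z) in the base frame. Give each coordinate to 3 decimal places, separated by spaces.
-1.464 -1.464 3.000

after link 1: o_1 = (-3.4641, 2.0000, 1.0000)
after link 2: o_2 = (-1.4641, -1.4641, 3.0000)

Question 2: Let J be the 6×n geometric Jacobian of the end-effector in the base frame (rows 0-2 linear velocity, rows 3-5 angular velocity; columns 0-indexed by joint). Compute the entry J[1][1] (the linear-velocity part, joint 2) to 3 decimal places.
1.000

axis z_1 = (-0.5000,-0.8660,0.0000); lever o_n−o_1 = (2.0000,-3.4641,2.0000)
cross product → J_v[:, 1] = (-1.7321,1.0000,3.4641)
J_ω[:, 1] = z_1
entry J[1][1] = 1.0000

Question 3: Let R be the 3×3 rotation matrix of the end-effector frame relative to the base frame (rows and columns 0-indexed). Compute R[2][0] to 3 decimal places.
End-effector x-axis (col 0 of R) = (0.7500,-0.4330,0.5000)
R[2][0] = 0.5000

0.500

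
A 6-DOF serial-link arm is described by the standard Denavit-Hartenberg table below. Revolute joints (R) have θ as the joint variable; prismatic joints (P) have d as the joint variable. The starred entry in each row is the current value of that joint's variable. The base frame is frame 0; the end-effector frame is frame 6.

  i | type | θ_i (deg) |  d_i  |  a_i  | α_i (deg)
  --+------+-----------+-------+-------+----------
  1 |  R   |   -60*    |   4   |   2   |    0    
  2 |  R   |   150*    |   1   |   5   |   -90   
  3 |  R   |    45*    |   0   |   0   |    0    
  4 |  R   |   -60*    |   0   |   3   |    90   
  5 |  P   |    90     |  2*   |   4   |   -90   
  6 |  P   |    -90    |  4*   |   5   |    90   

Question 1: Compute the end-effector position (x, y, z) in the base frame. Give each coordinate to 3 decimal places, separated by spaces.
-3.000 0.490 11.503

after link 1: o_1 = (1.0000, -1.7321, 4.0000)
after link 2: o_2 = (1.0000, 3.2679, 5.0000)
after link 3: o_3 = (1.0000, 3.2679, 5.0000)
after link 4: o_4 = (1.0000, 6.1657, 5.7765)
after link 5: o_5 = (-3.0000, 5.6481, 7.7083)
after link 6: o_6 = (-3.0000, 0.4903, 11.5027)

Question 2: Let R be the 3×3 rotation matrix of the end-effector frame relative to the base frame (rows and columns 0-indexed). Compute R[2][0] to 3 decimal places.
0.966

End-effector x-axis (col 0 of R) = (-0.0000,-0.2588,0.9659)
R[2][0] = 0.9659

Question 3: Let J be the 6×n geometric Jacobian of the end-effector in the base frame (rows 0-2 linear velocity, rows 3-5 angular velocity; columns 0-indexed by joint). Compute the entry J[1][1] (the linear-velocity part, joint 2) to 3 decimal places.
axis z_1 = (0.0000,0.0000,1.0000); lever o_n−o_1 = (-4.0000,2.2223,7.5027)
cross product → J_v[:, 1] = (-2.2223,-4.0000,0.0000)
J_ω[:, 1] = z_1
entry J[1][1] = -4.0000

-4.000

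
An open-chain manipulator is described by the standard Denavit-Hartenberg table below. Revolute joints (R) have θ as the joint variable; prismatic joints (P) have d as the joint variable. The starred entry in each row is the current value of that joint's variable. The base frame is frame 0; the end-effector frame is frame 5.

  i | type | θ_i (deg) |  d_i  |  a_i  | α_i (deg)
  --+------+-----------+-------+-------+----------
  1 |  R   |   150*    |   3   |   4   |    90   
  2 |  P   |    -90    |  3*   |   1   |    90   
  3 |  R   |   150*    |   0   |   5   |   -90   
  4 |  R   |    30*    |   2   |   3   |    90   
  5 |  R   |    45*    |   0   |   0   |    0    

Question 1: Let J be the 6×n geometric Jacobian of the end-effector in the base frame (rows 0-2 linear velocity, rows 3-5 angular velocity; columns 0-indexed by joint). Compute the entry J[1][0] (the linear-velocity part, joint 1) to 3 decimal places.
axis z_0 = ẑ; lever o_n−o_0 = (-2.2296,7.1381,9.5801)
cross product → J_v[:, 0] = (-7.1381,-2.2296,0.0000)
J_ω[:, 0] = z_0
entry J[1][0] = -2.2296

-2.230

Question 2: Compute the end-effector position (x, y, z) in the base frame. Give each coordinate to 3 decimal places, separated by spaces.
after link 1: o_1 = (-3.4641, 2.0000, 3.0000)
after link 2: o_2 = (-1.9641, 4.5981, 2.0000)
after link 3: o_3 = (-0.7141, 6.7631, 6.3301)
after link 4: o_4 = (-2.2296, 7.1381, 9.5801)
after link 5: o_5 = (-2.2296, 7.1381, 9.5801)

-2.230 7.138 9.580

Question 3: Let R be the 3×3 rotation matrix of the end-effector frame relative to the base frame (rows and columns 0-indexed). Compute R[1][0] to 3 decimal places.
-0.088

End-effector x-axis (col 0 of R) = (-0.4593,-0.0884,0.8839)
R[1][0] = -0.0884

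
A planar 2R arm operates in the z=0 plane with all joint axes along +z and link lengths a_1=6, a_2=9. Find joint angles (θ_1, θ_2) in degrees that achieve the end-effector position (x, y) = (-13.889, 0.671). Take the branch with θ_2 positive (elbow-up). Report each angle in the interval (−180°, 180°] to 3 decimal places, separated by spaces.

cos θ_2 = (193.3546−6²−9²)/(2·6·9) = 0.7070; θ_2 = 45.0097° (elbow-up)
β = atan2(0.6710,-13.8890) = 177.2341°; ψ = atan2(6.3650,12.3629) = 27.2417°
θ_1 = β − ψ = 149.9924°

149.992 45.010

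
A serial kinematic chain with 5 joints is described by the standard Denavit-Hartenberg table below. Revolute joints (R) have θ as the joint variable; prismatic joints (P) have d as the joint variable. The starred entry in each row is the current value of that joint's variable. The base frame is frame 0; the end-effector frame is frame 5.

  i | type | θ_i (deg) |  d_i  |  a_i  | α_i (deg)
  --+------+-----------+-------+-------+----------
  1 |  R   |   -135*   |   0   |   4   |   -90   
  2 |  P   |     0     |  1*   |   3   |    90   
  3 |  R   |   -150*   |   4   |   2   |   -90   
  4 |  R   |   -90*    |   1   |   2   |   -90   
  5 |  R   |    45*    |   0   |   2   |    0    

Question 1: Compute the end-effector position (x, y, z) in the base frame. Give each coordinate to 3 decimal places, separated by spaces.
-3.325 -3.832 7.414

after link 1: o_1 = (-2.8284, -2.8284, 0.0000)
after link 2: o_2 = (-4.2426, -5.6569, 0.0000)
after link 3: o_3 = (-3.7250, -3.7250, 4.0000)
after link 4: o_4 = (-4.6909, -3.4662, 6.0000)
after link 5: o_5 = (-3.3249, -3.8322, 7.4142)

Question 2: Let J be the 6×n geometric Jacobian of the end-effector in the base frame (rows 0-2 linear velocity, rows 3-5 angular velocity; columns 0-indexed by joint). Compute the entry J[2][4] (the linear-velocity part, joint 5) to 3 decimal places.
-1.414

axis z_4 = (0.2588,0.9659,-0.0000); lever o_n−o_4 = (1.3660,-0.3660,1.4142)
cross product → J_v[:, 4] = (1.3660,-0.3660,-1.4142)
J_ω[:, 4] = z_4
entry J[2][4] = -1.4142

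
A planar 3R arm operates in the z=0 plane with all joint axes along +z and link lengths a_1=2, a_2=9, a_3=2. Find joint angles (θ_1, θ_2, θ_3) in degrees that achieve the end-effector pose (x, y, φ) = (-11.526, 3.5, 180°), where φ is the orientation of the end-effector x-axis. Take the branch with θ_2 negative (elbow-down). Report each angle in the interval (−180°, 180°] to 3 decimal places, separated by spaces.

wrist centre = target − a_3·(cos φ, sin φ) = (-9.5260, 3.5000)
cos θ_2 = (102.9947−2²−9²)/(2·2·9) = 0.4999; θ_2 = -60.0098° (elbow-down)
β = atan2(3.5000,-9.5260) = 159.8259°; ψ = atan2(-7.7950,6.4987) = -50.1821°
θ_1 = β − ψ = 210.0080°
θ_3 = φ − θ_1 − θ_2 = 30.0018° (wrapped to (-180°,180°])

-149.992 -60.010 30.002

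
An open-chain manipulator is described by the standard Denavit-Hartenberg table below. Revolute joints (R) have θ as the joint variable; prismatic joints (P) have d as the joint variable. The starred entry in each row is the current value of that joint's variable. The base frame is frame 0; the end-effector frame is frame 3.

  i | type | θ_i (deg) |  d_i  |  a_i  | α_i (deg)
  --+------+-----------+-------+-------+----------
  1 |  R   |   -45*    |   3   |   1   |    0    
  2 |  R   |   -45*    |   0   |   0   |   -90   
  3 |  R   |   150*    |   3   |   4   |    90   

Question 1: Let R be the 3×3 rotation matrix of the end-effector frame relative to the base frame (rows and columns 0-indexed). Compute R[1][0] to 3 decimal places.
0.866

End-effector x-axis (col 0 of R) = (-0.0000,0.8660,-0.5000)
R[1][0] = 0.8660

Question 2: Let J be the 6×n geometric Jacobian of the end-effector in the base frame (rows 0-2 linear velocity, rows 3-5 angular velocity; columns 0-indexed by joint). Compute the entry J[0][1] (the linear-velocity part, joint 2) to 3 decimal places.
axis z_1 = (0.0000,0.0000,1.0000); lever o_n−o_1 = (3.0000,3.4641,-2.0000)
cross product → J_v[:, 1] = (-3.4641,3.0000,0.0000)
J_ω[:, 1] = z_1
entry J[0][1] = -3.4641

-3.464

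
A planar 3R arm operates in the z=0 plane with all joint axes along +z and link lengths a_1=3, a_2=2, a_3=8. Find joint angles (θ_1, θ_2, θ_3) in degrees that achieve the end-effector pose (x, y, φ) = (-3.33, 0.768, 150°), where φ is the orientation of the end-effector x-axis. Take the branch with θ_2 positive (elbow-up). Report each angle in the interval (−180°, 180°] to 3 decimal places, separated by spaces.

wrist centre = target − a_3·(cos φ, sin φ) = (3.5982, -3.2320)
cos θ_2 = (23.3929−3²−2²)/(2·3·2) = 0.8661; θ_2 = 29.9944° (elbow-up)
β = atan2(-3.2320,3.5982) = -41.9310°; ψ = atan2(0.9998,4.7321) = 11.9303°
θ_1 = β − ψ = -53.8613°
θ_3 = φ − θ_1 − θ_2 = 173.8669° (wrapped to (-180°,180°])

-53.861 29.994 173.867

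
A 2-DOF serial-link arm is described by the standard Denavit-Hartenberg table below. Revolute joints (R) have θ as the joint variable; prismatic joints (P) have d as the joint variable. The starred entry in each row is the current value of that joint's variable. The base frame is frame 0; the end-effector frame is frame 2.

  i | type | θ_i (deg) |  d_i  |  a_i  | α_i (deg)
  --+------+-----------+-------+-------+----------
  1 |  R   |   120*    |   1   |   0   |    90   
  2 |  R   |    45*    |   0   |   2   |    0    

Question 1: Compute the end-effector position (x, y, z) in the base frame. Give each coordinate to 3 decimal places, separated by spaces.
-0.707 1.225 2.414

after link 1: o_1 = (0.0000, 0.0000, 1.0000)
after link 2: o_2 = (-0.7071, 1.2247, 2.4142)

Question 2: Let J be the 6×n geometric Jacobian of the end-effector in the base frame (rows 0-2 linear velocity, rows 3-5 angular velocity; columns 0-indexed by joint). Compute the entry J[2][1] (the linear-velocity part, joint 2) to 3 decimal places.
axis z_1 = (0.8660,0.5000,0.0000); lever o_n−o_1 = (-0.7071,1.2247,1.4142)
cross product → J_v[:, 1] = (0.7071,-1.2247,1.4142)
J_ω[:, 1] = z_1
entry J[2][1] = 1.4142

1.414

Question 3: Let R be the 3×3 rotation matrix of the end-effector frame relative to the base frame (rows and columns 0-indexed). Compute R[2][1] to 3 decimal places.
0.707

End-effector y-axis (col 1 of R) = (0.3536,-0.6124,0.7071)
R[2][1] = 0.7071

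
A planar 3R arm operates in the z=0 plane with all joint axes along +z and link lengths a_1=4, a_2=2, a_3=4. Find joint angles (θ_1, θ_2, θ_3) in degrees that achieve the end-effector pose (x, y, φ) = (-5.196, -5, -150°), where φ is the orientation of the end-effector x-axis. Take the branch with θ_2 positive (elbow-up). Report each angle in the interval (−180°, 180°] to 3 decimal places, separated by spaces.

wrist centre = target − a_3·(cos φ, sin φ) = (-1.7319, -3.0000)
cos θ_2 = (11.9995−4²−2²)/(2·4·2) = -0.5000; θ_2 = 120.0022° (elbow-up)
β = atan2(-3.0000,-1.7319) = -119.9978°; ψ = atan2(1.7320,2.9999) = 30.0000°
θ_1 = β − ψ = -149.9978°
θ_3 = φ − θ_1 − θ_2 = -120.0044° (wrapped to (-180°,180°])

-149.998 120.002 -120.004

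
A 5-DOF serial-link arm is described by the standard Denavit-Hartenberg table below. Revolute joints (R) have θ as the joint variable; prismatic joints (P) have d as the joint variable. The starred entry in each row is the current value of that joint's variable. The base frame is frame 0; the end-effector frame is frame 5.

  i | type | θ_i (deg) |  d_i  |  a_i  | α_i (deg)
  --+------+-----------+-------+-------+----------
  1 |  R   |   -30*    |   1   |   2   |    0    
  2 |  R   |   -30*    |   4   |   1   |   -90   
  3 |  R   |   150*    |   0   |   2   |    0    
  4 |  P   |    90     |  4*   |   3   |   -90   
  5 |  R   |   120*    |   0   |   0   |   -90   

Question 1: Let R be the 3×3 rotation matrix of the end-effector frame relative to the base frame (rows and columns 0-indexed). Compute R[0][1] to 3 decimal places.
End-effector y-axis (col 1 of R) = (-0.4330,0.7500,-0.5000)
R[0][1] = -0.4330

-0.433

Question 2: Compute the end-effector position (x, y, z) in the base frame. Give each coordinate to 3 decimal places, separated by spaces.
4.080 2.933 6.598

after link 1: o_1 = (1.7321, -1.0000, 1.0000)
after link 2: o_2 = (2.2321, -1.8660, 5.0000)
after link 3: o_3 = (1.3660, -0.3660, 4.0000)
after link 4: o_4 = (4.0801, 2.9330, 6.5981)
after link 5: o_5 = (4.0801, 2.9330, 6.5981)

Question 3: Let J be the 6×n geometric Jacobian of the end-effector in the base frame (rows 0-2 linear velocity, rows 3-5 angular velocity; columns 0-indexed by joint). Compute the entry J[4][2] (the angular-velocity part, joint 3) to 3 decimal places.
axis z_2 = (0.8660,0.5000,0.0000); lever o_n−o_2 = (1.8481,4.7990,1.5981)
cross product → J_v[:, 2] = (0.7990,-1.3840,3.2321)
J_ω[:, 2] = z_2
entry J[4][2] = 0.5000

0.500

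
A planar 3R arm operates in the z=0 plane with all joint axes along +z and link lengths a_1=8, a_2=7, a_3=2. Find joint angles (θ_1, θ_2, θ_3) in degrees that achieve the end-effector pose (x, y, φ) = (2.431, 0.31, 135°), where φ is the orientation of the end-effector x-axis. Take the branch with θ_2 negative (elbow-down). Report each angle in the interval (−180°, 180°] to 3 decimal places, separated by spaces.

45.006 -150.000 -120.006

wrist centre = target − a_3·(cos φ, sin φ) = (3.8452, -1.1042)
cos θ_2 = (16.0050−8²−7²)/(2·8·7) = -0.8660; θ_2 = -150.0002° (elbow-down)
β = atan2(-1.1042,3.8452) = -16.0223°; ψ = atan2(-3.5000,1.9378) = -61.0283°
θ_1 = β − ψ = 45.0061°
θ_3 = φ − θ_1 − θ_2 = -120.0059° (wrapped to (-180°,180°])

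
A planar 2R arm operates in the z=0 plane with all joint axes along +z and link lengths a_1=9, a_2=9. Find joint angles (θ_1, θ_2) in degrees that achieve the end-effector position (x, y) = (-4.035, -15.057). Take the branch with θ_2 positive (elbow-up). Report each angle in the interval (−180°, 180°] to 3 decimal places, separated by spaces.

-135.003 60.002

cos θ_2 = (242.9945−9²−9²)/(2·9·9) = 0.5000; θ_2 = 60.0023° (elbow-up)
β = atan2(-15.0570,-4.0350) = -105.0017°; ψ = atan2(7.7944,13.4997) = 30.0011°
θ_1 = β − ψ = -135.0029°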